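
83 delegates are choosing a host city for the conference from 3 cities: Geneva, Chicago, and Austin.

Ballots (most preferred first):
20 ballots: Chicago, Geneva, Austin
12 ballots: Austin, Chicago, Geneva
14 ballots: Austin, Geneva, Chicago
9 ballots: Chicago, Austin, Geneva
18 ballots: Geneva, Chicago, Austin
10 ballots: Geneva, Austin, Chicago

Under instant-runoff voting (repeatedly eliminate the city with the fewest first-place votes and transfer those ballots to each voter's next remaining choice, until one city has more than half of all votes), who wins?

Geneva

Round 1: Geneva 28, Chicago 29, Austin 26. Austin eliminated.
Round 2: Geneva 42, Chicago 41. Geneva has a majority (≥42).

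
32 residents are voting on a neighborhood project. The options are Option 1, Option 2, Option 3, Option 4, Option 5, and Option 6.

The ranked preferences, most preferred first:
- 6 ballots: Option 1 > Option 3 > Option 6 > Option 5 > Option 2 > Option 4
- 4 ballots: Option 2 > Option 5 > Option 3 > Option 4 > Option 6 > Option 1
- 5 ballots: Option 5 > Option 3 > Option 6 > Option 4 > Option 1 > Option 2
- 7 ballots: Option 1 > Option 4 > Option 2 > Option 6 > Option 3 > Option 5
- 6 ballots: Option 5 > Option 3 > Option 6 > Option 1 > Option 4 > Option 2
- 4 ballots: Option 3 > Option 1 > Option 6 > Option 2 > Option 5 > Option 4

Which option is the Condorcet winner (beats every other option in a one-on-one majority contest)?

Option 3

Option 3 vs Option 1: 19–13
Option 3 vs Option 2: 21–11
Option 3 vs Option 4: 25–7
Option 3 vs Option 5: 17–15
Option 3 vs Option 6: 25–7
Option 3 beats every other option.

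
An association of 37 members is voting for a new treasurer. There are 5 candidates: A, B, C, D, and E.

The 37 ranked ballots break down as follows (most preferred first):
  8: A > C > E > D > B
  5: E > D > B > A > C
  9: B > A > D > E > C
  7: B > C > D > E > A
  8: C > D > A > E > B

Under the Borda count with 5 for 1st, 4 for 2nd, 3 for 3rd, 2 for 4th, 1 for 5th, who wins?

A

A: 8×5 + 5×2 + 9×4 + 7×1 + 8×3 = 117
B: 8×1 + 5×3 + 9×5 + 7×5 + 8×1 = 111
C: 8×4 + 5×1 + 9×1 + 7×4 + 8×5 = 114
D: 8×2 + 5×4 + 9×3 + 7×3 + 8×4 = 116
E: 8×3 + 5×5 + 9×2 + 7×2 + 8×2 = 97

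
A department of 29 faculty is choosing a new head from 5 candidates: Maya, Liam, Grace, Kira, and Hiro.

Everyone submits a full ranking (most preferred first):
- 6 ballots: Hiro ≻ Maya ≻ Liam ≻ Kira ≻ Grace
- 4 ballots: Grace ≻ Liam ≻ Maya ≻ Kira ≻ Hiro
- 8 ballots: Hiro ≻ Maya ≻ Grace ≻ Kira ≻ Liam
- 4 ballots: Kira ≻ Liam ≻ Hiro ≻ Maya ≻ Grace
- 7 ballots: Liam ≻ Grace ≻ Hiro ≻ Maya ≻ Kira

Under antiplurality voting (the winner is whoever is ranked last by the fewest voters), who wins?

Maya

Last-place votes: Maya 0, Liam 8, Grace 10, Kira 7, Hiro 4.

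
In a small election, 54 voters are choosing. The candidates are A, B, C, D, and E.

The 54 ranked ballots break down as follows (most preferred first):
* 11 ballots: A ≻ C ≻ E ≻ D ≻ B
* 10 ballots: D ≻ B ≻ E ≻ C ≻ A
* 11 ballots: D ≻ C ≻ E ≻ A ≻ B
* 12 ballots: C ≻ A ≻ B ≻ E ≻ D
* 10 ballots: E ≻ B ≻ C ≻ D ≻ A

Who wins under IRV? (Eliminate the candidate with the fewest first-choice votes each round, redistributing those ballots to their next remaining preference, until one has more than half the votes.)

C

Round 1: A 11, B 0, C 12, D 21, E 10. B eliminated.
Round 2: A 11, C 12, D 21, E 10. E eliminated.
Round 3: A 11, C 22, D 21. A eliminated.
Round 4: C 33, D 21. C has a majority (≥28).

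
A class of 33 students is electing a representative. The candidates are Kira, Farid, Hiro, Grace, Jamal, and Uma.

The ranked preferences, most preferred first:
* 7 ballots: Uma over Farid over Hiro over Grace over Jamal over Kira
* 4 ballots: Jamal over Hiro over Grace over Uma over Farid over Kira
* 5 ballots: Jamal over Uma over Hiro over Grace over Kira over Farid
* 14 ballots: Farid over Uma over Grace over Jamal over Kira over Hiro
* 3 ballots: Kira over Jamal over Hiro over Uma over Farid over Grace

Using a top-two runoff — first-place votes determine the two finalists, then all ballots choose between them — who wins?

Farid

Round 1 first-place votes: Kira 3, Farid 14, Hiro 0, Grace 0, Jamal 9, Uma 7. Farid and Jamal advance.
Runoff: Farid is ranked above Jamal on 21 ballots, Jamal above Farid on 12.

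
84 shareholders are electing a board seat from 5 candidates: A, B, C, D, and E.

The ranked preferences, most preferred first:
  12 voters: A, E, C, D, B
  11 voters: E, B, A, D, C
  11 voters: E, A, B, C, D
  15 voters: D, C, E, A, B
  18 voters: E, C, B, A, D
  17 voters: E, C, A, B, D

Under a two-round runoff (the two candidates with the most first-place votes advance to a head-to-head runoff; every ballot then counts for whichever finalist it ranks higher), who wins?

Round 1 first-place votes: A 12, B 0, C 0, D 15, E 57. E and D advance.
Runoff: E is ranked above D on 69 ballots, D above E on 15.

E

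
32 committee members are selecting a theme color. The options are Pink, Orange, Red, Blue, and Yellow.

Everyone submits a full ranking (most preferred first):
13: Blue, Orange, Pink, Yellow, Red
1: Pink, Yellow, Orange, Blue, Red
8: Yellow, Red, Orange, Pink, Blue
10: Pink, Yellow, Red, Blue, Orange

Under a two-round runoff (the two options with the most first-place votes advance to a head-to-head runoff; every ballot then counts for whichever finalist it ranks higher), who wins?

Round 1 first-place votes: Pink 11, Orange 0, Red 0, Blue 13, Yellow 8. Blue and Pink advance.
Runoff: Blue is ranked above Pink on 13 ballots, Pink above Blue on 19.

Pink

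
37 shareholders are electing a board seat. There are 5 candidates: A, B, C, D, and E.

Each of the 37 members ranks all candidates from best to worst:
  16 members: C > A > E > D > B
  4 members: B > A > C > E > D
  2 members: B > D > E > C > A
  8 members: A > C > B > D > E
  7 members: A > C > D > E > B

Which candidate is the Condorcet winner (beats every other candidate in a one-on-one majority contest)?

A vs B: 31–6
A vs C: 19–18
A vs D: 35–2
A vs E: 35–2
A beats every other candidate.

A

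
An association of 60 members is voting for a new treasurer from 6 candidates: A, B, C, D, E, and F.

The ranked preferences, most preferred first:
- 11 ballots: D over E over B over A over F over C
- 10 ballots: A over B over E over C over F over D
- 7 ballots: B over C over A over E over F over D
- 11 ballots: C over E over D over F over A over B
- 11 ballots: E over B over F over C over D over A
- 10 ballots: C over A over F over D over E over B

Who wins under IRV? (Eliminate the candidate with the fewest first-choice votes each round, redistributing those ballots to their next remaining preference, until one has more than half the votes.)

Round 1: A 10, B 7, C 21, D 11, E 11, F 0. F eliminated.
Round 2: A 10, B 7, C 21, D 11, E 11. B eliminated.
Round 3: A 10, C 28, D 11, E 11. A eliminated.
Round 4: C 28, D 11, E 21. D eliminated.
Round 5: C 28, E 32. E has a majority (≥31).

E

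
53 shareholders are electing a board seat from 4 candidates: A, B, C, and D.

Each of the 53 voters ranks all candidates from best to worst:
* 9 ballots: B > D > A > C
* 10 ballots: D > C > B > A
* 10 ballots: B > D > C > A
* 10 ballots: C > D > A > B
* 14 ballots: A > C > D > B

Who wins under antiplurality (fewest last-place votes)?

D

Last-place votes: A 20, B 24, C 9, D 0.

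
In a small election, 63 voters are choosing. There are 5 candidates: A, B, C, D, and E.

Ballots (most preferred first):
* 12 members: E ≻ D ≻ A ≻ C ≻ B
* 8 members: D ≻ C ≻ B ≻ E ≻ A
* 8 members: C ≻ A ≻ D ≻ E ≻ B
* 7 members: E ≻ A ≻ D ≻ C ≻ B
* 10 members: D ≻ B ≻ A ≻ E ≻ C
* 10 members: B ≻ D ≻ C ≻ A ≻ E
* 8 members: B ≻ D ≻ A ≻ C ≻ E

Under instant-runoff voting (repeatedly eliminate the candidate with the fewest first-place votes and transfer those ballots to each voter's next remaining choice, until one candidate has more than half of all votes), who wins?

D

Round 1: A 0, B 18, C 8, D 18, E 19. A eliminated.
Round 2: B 18, C 8, D 18, E 19. C eliminated.
Round 3: B 18, D 26, E 19. B eliminated.
Round 4: D 44, E 19. D has a majority (≥32).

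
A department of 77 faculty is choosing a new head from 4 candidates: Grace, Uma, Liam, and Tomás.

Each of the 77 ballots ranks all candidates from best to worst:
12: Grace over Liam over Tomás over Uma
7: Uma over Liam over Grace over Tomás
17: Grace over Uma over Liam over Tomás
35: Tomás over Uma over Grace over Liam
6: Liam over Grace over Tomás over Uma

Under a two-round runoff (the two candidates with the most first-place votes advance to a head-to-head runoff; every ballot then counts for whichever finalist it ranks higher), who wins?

Round 1 first-place votes: Grace 29, Uma 7, Liam 6, Tomás 35. Tomás and Grace advance.
Runoff: Tomás is ranked above Grace on 35 ballots, Grace above Tomás on 42.

Grace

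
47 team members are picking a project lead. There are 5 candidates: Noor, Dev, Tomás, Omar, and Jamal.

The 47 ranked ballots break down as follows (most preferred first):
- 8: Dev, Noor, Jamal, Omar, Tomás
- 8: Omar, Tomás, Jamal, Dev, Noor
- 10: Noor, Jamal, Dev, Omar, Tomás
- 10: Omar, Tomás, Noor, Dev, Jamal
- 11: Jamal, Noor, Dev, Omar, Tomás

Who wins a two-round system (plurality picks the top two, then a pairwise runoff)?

Jamal

Round 1 first-place votes: Noor 10, Dev 8, Tomás 0, Omar 18, Jamal 11. Omar and Jamal advance.
Runoff: Omar is ranked above Jamal on 18 ballots, Jamal above Omar on 29.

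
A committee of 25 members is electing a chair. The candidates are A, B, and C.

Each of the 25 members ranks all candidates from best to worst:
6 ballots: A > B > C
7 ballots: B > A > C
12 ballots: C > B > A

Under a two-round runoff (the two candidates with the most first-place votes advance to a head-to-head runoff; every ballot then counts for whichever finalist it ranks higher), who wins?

Round 1 first-place votes: A 6, B 7, C 12. C and B advance.
Runoff: C is ranked above B on 12 ballots, B above C on 13.

B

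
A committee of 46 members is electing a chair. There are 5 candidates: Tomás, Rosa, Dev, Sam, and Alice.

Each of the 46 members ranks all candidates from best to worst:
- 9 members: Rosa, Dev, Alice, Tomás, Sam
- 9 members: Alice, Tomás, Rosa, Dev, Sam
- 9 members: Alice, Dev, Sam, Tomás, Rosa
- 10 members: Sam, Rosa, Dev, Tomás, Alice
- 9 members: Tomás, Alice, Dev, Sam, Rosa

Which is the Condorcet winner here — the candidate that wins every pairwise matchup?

Alice

Alice vs Tomás: 27–19
Alice vs Rosa: 27–19
Alice vs Dev: 27–19
Alice vs Sam: 36–10
Alice beats every other candidate.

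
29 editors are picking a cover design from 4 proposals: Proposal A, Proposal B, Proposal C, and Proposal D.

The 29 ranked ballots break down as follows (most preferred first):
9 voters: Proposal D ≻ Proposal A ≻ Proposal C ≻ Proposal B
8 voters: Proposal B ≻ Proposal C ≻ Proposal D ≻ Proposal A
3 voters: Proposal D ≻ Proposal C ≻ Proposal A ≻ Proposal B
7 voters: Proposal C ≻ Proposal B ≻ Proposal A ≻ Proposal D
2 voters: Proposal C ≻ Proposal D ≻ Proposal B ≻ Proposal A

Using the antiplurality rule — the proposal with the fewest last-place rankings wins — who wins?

Proposal C

Last-place votes: Proposal A 10, Proposal B 12, Proposal C 0, Proposal D 7.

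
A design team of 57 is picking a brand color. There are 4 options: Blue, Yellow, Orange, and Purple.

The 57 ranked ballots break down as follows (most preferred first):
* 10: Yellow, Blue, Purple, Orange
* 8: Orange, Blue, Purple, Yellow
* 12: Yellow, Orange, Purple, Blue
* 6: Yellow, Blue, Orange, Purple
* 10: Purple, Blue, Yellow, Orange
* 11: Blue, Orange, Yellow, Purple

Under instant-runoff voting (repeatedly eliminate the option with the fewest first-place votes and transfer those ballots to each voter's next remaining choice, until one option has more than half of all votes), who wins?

Blue

Round 1: Blue 11, Yellow 28, Orange 8, Purple 10. Orange eliminated.
Round 2: Blue 19, Yellow 28, Purple 10. Purple eliminated.
Round 3: Blue 29, Yellow 28. Blue has a majority (≥29).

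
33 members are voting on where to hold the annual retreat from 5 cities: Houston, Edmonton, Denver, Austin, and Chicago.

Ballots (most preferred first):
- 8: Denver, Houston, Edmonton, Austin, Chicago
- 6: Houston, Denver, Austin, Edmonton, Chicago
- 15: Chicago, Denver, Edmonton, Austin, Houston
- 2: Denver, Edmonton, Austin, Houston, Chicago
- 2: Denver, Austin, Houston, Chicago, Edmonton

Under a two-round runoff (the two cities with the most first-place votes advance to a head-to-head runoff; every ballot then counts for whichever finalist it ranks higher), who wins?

Denver

Round 1 first-place votes: Houston 6, Edmonton 0, Denver 12, Austin 0, Chicago 15. Chicago and Denver advance.
Runoff: Chicago is ranked above Denver on 15 ballots, Denver above Chicago on 18.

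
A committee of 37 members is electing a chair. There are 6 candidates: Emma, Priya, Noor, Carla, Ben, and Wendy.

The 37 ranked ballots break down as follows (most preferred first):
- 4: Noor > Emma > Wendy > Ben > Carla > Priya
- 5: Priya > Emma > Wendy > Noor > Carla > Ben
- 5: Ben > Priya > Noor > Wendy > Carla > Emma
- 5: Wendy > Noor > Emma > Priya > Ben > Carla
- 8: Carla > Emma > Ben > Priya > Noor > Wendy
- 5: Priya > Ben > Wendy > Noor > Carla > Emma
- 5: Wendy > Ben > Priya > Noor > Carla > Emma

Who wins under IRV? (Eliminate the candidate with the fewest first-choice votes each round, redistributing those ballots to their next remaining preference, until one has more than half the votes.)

Round 1: Emma 0, Priya 10, Noor 4, Carla 8, Ben 5, Wendy 10. Emma eliminated.
Round 2: Priya 10, Noor 4, Carla 8, Ben 5, Wendy 10. Noor eliminated.
Round 3: Priya 10, Carla 8, Ben 5, Wendy 14. Ben eliminated.
Round 4: Priya 15, Carla 8, Wendy 14. Carla eliminated.
Round 5: Priya 23, Wendy 14. Priya has a majority (≥19).

Priya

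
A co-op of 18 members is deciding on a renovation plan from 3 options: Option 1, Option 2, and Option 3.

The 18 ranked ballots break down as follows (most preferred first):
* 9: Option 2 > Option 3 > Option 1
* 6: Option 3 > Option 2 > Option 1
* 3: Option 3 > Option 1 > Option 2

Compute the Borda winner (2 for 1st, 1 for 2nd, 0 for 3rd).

Option 3

Option 1: 9×0 + 6×0 + 3×1 = 3
Option 2: 9×2 + 6×1 + 3×0 = 24
Option 3: 9×1 + 6×2 + 3×2 = 27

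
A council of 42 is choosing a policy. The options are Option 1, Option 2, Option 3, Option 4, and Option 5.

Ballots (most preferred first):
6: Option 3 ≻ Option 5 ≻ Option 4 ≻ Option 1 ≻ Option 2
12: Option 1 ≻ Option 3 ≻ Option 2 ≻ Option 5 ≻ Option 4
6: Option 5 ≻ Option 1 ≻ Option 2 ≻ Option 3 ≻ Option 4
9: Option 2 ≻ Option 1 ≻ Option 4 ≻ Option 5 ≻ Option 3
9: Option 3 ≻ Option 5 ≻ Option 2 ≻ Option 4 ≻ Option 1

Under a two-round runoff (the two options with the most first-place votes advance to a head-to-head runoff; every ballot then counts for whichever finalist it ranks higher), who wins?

Option 1

Round 1 first-place votes: Option 1 12, Option 2 9, Option 3 15, Option 4 0, Option 5 6. Option 3 and Option 1 advance.
Runoff: Option 3 is ranked above Option 1 on 15 ballots, Option 1 above Option 3 on 27.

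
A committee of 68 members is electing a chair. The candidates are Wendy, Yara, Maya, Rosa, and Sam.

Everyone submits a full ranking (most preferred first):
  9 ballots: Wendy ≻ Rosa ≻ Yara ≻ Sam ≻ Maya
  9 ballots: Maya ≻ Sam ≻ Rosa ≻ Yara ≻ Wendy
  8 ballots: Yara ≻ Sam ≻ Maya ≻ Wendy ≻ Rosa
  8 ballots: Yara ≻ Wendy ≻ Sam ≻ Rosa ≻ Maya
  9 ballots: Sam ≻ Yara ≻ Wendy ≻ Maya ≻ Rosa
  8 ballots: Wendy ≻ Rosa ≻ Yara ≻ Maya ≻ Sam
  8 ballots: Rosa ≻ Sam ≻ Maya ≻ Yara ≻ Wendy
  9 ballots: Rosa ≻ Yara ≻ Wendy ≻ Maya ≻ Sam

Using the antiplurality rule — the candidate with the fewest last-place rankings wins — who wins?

Yara

Last-place votes: Wendy 17, Yara 0, Maya 17, Rosa 17, Sam 17.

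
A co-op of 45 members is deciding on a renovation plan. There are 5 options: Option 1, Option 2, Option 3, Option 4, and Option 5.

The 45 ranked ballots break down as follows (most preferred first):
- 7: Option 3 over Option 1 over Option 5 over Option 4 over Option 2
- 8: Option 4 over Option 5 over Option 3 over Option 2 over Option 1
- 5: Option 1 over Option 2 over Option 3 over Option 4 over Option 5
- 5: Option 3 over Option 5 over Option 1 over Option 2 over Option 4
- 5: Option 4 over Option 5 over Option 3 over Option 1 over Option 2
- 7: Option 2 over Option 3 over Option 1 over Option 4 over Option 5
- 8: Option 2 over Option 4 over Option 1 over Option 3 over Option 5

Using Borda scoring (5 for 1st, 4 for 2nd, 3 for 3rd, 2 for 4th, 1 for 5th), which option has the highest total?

Option 3

Option 1: 7×4 + 8×1 + 5×5 + 5×3 + 5×2 + 7×3 + 8×3 = 131
Option 2: 7×1 + 8×2 + 5×4 + 5×2 + 5×1 + 7×5 + 8×5 = 133
Option 3: 7×5 + 8×3 + 5×3 + 5×5 + 5×3 + 7×4 + 8×2 = 158
Option 4: 7×2 + 8×5 + 5×2 + 5×1 + 5×5 + 7×2 + 8×4 = 140
Option 5: 7×3 + 8×4 + 5×1 + 5×4 + 5×4 + 7×1 + 8×1 = 113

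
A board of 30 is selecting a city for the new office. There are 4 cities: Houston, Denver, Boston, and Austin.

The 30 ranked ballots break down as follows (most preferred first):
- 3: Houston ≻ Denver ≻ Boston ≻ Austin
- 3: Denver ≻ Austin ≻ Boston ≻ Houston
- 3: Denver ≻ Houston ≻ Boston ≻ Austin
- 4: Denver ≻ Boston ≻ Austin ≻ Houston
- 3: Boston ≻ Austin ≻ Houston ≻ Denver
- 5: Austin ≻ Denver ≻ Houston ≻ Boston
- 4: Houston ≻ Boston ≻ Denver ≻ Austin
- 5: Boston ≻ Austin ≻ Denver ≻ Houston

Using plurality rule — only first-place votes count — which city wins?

First-place votes: Houston 7, Denver 10, Boston 8, Austin 5.

Denver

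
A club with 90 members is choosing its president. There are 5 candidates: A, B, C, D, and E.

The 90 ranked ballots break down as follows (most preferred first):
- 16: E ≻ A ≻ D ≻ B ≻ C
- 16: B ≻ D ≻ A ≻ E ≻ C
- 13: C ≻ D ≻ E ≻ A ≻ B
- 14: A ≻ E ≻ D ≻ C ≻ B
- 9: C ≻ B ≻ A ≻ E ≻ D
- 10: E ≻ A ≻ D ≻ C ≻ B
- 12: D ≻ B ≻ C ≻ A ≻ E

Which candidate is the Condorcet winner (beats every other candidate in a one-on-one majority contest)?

A

A vs B: 53–37
A vs C: 56–34
A vs D: 49–41
A vs E: 51–39
A beats every other candidate.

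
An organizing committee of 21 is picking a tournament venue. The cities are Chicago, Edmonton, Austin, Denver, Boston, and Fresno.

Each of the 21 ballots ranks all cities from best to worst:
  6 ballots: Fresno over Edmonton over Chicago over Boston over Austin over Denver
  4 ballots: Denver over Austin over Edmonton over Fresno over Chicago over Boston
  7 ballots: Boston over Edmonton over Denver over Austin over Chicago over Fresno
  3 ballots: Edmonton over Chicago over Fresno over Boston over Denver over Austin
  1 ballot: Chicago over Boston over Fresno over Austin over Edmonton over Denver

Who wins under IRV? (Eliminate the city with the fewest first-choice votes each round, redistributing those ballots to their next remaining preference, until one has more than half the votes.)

Fresno

Round 1: Chicago 1, Edmonton 3, Austin 0, Denver 4, Boston 7, Fresno 6. Austin eliminated.
Round 2: Chicago 1, Edmonton 3, Denver 4, Boston 7, Fresno 6. Chicago eliminated.
Round 3: Edmonton 3, Denver 4, Boston 8, Fresno 6. Edmonton eliminated.
Round 4: Denver 4, Boston 8, Fresno 9. Denver eliminated.
Round 5: Boston 8, Fresno 13. Fresno has a majority (≥11).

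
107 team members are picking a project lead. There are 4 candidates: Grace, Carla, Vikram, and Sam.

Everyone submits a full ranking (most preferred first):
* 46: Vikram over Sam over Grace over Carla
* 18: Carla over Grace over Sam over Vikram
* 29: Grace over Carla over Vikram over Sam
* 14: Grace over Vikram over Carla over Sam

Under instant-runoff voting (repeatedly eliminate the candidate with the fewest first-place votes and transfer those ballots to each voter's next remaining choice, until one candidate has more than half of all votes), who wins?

Round 1: Grace 43, Carla 18, Vikram 46, Sam 0. Sam eliminated.
Round 2: Grace 43, Carla 18, Vikram 46. Carla eliminated.
Round 3: Grace 61, Vikram 46. Grace has a majority (≥54).

Grace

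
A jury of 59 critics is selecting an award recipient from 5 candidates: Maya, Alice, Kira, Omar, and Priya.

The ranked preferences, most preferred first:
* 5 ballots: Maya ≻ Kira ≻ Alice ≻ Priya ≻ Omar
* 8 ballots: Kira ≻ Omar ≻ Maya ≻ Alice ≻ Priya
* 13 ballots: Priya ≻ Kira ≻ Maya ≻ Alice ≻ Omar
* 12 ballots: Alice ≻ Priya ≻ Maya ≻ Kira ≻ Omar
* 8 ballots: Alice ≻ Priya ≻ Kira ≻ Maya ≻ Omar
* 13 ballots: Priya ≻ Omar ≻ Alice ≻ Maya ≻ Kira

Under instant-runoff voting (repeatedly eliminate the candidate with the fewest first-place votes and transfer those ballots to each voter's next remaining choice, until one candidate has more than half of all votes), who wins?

Round 1: Maya 5, Alice 20, Kira 8, Omar 0, Priya 26. Omar eliminated.
Round 2: Maya 5, Alice 20, Kira 8, Priya 26. Maya eliminated.
Round 3: Alice 20, Kira 13, Priya 26. Kira eliminated.
Round 4: Alice 33, Priya 26. Alice has a majority (≥30).

Alice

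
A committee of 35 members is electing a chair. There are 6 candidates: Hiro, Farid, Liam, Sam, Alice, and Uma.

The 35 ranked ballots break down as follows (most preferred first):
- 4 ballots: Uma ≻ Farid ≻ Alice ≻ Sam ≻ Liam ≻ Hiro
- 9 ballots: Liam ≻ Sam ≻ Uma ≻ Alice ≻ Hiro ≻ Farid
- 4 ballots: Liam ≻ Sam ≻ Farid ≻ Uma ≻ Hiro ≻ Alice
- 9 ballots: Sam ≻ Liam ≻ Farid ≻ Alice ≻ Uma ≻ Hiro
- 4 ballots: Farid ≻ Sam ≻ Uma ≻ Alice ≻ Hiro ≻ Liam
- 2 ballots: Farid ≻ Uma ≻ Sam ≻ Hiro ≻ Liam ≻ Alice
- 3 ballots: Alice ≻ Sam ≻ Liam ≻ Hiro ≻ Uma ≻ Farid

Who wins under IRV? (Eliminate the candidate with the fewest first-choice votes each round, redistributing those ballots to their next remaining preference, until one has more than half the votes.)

Sam

Round 1: Hiro 0, Farid 6, Liam 13, Sam 9, Alice 3, Uma 4. Hiro eliminated.
Round 2: Farid 6, Liam 13, Sam 9, Alice 3, Uma 4. Alice eliminated.
Round 3: Farid 6, Liam 13, Sam 12, Uma 4. Uma eliminated.
Round 4: Farid 10, Liam 13, Sam 12. Farid eliminated.
Round 5: Liam 13, Sam 22. Sam has a majority (≥18).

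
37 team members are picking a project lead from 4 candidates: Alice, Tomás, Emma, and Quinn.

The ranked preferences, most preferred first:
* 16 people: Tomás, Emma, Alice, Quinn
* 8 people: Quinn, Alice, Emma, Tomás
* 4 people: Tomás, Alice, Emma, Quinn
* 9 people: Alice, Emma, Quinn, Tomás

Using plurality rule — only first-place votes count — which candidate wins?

Tomás

First-place votes: Alice 9, Tomás 20, Emma 0, Quinn 8.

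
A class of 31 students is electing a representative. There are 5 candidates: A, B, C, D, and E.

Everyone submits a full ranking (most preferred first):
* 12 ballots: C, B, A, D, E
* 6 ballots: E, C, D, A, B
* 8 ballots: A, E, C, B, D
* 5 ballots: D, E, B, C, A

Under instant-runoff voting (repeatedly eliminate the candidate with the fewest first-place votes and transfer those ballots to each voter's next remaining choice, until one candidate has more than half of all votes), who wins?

E

Round 1: A 8, B 0, C 12, D 5, E 6. B eliminated.
Round 2: A 8, C 12, D 5, E 6. D eliminated.
Round 3: A 8, C 12, E 11. A eliminated.
Round 4: C 12, E 19. E has a majority (≥16).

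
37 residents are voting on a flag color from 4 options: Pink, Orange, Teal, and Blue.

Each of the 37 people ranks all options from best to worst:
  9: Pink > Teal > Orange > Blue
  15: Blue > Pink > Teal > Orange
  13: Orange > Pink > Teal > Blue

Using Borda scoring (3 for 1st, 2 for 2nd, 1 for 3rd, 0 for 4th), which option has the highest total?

Pink: 9×3 + 15×2 + 13×2 = 83
Orange: 9×1 + 15×0 + 13×3 = 48
Teal: 9×2 + 15×1 + 13×1 = 46
Blue: 9×0 + 15×3 + 13×0 = 45

Pink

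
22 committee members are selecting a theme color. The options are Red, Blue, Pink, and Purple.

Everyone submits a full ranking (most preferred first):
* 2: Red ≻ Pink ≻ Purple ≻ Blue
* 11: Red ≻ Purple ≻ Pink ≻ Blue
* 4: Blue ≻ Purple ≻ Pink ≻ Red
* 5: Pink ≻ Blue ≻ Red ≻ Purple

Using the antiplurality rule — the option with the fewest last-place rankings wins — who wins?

Pink

Last-place votes: Red 4, Blue 13, Pink 0, Purple 5.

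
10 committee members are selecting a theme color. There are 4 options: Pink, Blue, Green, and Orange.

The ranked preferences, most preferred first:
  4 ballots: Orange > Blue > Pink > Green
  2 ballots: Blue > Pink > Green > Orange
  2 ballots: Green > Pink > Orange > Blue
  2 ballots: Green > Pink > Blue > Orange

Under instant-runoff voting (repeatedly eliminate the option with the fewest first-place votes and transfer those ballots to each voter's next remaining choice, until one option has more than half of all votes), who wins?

Green

Round 1: Pink 0, Blue 2, Green 4, Orange 4. Pink eliminated.
Round 2: Blue 2, Green 4, Orange 4. Blue eliminated.
Round 3: Green 6, Orange 4. Green has a majority (≥6).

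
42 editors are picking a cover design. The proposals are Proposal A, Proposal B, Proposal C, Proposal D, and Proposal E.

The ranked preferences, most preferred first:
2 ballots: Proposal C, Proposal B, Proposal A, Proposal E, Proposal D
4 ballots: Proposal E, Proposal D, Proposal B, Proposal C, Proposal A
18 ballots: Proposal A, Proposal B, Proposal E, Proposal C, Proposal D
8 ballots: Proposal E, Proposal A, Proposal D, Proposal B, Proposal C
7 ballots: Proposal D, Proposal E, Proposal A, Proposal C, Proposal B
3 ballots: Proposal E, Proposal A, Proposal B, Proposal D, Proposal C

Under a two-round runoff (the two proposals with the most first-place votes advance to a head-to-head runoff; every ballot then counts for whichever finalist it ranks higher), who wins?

Round 1 first-place votes: Proposal A 18, Proposal B 0, Proposal C 2, Proposal D 7, Proposal E 15. Proposal A and Proposal E advance.
Runoff: Proposal A is ranked above Proposal E on 20 ballots, Proposal E above Proposal A on 22.

Proposal E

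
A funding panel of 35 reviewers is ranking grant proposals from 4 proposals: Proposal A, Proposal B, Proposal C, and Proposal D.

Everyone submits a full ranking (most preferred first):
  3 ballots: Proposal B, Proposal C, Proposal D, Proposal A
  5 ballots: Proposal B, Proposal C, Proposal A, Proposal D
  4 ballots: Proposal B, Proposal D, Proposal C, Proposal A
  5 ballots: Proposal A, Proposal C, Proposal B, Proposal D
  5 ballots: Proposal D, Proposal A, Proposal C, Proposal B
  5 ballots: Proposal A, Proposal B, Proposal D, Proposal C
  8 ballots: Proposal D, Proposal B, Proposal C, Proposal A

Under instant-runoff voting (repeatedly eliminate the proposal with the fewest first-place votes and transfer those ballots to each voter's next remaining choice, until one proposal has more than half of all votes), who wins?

Round 1: Proposal A 10, Proposal B 12, Proposal C 0, Proposal D 13. Proposal C eliminated.
Round 2: Proposal A 10, Proposal B 12, Proposal D 13. Proposal A eliminated.
Round 3: Proposal B 22, Proposal D 13. Proposal B has a majority (≥18).

Proposal B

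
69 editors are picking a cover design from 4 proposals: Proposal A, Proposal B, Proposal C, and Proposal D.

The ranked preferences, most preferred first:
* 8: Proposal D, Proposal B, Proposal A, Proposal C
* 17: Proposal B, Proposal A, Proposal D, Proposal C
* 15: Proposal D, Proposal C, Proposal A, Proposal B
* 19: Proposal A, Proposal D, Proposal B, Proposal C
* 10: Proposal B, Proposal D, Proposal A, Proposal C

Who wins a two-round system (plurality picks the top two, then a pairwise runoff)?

Proposal D

Round 1 first-place votes: Proposal A 19, Proposal B 27, Proposal C 0, Proposal D 23. Proposal B and Proposal D advance.
Runoff: Proposal B is ranked above Proposal D on 27 ballots, Proposal D above Proposal B on 42.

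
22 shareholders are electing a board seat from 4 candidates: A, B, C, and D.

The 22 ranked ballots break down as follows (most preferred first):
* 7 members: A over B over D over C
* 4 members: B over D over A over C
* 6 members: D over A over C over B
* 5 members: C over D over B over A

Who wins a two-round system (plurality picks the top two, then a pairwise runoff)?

D

Round 1 first-place votes: A 7, B 4, C 5, D 6. A and D advance.
Runoff: A is ranked above D on 7 ballots, D above A on 15.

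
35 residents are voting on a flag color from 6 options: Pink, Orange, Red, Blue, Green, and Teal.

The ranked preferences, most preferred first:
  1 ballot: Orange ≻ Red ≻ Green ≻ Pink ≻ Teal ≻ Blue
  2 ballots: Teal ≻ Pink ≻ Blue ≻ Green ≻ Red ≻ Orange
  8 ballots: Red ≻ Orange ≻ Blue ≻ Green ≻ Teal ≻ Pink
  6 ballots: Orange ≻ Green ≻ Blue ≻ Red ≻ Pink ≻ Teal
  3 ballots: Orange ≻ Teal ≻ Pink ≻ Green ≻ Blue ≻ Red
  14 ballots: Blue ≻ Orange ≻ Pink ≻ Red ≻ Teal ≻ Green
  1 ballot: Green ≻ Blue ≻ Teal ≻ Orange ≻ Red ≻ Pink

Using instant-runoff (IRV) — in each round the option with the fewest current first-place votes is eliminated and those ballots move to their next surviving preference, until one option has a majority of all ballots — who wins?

Orange

Round 1: Pink 0, Orange 10, Red 8, Blue 14, Green 1, Teal 2. Pink eliminated.
Round 2: Orange 10, Red 8, Blue 14, Green 1, Teal 2. Green eliminated.
Round 3: Orange 10, Red 8, Blue 15, Teal 2. Teal eliminated.
Round 4: Orange 10, Red 8, Blue 17. Red eliminated.
Round 5: Orange 18, Blue 17. Orange has a majority (≥18).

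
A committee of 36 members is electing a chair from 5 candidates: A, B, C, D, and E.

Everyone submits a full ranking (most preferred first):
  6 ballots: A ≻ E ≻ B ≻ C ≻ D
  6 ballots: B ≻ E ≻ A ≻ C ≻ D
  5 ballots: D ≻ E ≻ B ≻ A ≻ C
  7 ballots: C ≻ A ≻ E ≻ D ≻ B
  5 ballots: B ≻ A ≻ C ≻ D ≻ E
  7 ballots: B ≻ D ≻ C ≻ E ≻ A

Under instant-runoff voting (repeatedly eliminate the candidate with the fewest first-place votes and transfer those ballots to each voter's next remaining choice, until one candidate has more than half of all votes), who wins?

Round 1: A 6, B 18, C 7, D 5, E 0. E eliminated.
Round 2: A 6, B 18, C 7, D 5. D eliminated.
Round 3: A 6, B 23, C 7. B has a majority (≥19).

B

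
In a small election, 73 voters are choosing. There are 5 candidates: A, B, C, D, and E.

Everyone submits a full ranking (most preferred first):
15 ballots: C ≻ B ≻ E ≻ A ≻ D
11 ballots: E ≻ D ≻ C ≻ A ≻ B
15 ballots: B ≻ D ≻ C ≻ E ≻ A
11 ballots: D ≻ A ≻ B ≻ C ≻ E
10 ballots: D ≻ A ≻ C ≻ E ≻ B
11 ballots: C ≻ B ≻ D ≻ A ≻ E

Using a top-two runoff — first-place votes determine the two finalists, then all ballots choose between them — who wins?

Round 1 first-place votes: A 0, B 15, C 26, D 21, E 11. C and D advance.
Runoff: C is ranked above D on 26 ballots, D above C on 47.

D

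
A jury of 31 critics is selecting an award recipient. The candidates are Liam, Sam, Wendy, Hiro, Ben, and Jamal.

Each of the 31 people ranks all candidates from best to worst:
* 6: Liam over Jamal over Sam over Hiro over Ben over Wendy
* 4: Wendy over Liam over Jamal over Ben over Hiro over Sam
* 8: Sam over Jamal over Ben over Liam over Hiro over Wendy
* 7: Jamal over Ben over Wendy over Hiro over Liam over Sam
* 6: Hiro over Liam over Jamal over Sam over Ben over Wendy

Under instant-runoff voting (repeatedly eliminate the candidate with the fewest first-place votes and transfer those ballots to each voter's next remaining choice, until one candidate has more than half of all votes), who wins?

Liam

Round 1: Liam 6, Sam 8, Wendy 4, Hiro 6, Ben 0, Jamal 7. Ben eliminated.
Round 2: Liam 6, Sam 8, Wendy 4, Hiro 6, Jamal 7. Wendy eliminated.
Round 3: Liam 10, Sam 8, Hiro 6, Jamal 7. Hiro eliminated.
Round 4: Liam 16, Sam 8, Jamal 7. Liam has a majority (≥16).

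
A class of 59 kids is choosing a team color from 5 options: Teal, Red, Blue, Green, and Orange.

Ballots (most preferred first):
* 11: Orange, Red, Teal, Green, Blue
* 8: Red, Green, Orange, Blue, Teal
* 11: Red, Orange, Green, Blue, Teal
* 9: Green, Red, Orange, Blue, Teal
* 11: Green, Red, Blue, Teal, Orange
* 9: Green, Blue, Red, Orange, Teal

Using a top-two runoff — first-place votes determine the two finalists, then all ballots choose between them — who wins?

Red

Round 1 first-place votes: Teal 0, Red 19, Blue 0, Green 29, Orange 11. Green and Red advance.
Runoff: Green is ranked above Red on 29 ballots, Red above Green on 30.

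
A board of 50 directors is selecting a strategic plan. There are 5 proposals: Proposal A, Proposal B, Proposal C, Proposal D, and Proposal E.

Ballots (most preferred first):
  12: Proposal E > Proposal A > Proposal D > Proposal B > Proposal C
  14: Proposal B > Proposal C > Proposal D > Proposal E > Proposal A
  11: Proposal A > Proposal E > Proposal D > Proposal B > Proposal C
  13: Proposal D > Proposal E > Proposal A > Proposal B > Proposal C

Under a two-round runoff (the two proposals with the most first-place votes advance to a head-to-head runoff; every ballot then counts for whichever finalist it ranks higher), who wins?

Proposal D

Round 1 first-place votes: Proposal A 11, Proposal B 14, Proposal C 0, Proposal D 13, Proposal E 12. Proposal B and Proposal D advance.
Runoff: Proposal B is ranked above Proposal D on 14 ballots, Proposal D above Proposal B on 36.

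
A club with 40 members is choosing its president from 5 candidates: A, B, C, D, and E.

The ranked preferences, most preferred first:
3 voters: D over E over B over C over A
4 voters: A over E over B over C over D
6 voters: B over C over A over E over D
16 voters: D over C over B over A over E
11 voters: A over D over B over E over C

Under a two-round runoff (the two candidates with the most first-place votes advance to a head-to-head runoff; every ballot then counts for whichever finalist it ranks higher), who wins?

Round 1 first-place votes: A 15, B 6, C 0, D 19, E 0. D and A advance.
Runoff: D is ranked above A on 19 ballots, A above D on 21.

A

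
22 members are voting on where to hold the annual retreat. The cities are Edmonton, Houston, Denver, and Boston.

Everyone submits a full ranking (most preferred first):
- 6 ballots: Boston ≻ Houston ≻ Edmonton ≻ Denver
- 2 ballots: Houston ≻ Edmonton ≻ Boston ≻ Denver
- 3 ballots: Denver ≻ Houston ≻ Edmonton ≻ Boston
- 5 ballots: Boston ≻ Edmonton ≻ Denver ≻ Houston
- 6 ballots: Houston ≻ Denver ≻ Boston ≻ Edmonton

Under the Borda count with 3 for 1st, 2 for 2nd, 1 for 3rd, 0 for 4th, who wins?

Houston

Edmonton: 6×1 + 2×2 + 3×1 + 5×2 + 6×0 = 23
Houston: 6×2 + 2×3 + 3×2 + 5×0 + 6×3 = 42
Denver: 6×0 + 2×0 + 3×3 + 5×1 + 6×2 = 26
Boston: 6×3 + 2×1 + 3×0 + 5×3 + 6×1 = 41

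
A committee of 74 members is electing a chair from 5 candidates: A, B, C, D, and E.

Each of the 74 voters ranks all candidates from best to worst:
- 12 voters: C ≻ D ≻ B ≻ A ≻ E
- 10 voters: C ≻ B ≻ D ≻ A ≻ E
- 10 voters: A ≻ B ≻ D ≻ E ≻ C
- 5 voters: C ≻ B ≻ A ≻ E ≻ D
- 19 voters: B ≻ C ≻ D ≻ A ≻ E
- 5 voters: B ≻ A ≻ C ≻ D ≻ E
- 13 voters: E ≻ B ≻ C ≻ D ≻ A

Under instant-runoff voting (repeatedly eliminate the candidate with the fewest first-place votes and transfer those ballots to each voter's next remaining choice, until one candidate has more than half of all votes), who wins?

B

Round 1: A 10, B 24, C 27, D 0, E 13. D eliminated.
Round 2: A 10, B 24, C 27, E 13. A eliminated.
Round 3: B 34, C 27, E 13. E eliminated.
Round 4: B 47, C 27. B has a majority (≥38).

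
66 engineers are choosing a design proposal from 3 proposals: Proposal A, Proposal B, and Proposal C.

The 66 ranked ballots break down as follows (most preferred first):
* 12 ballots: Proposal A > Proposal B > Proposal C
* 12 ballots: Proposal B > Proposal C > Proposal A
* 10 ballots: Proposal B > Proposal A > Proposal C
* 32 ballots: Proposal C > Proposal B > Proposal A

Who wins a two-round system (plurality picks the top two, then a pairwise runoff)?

Round 1 first-place votes: Proposal A 12, Proposal B 22, Proposal C 32. Proposal C and Proposal B advance.
Runoff: Proposal C is ranked above Proposal B on 32 ballots, Proposal B above Proposal C on 34.

Proposal B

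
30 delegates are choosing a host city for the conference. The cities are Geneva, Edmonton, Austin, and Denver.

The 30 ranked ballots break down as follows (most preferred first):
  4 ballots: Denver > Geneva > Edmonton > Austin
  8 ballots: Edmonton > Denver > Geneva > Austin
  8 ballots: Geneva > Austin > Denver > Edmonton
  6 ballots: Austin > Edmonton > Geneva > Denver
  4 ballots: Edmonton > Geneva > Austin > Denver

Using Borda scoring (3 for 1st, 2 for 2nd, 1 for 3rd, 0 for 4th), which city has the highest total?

Geneva

Geneva: 4×2 + 8×1 + 8×3 + 6×1 + 4×2 = 54
Edmonton: 4×1 + 8×3 + 8×0 + 6×2 + 4×3 = 52
Austin: 4×0 + 8×0 + 8×2 + 6×3 + 4×1 = 38
Denver: 4×3 + 8×2 + 8×1 + 6×0 + 4×0 = 36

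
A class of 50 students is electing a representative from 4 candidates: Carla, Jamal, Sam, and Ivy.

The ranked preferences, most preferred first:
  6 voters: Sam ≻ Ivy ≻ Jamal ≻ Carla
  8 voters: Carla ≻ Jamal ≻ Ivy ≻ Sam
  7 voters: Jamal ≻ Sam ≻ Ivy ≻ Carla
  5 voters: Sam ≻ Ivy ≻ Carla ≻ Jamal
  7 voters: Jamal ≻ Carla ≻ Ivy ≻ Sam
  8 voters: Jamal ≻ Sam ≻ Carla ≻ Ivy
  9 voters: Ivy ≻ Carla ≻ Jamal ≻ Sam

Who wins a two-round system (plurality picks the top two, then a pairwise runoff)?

Round 1 first-place votes: Carla 8, Jamal 22, Sam 11, Ivy 9. Jamal and Sam advance.
Runoff: Jamal is ranked above Sam on 39 ballots, Sam above Jamal on 11.

Jamal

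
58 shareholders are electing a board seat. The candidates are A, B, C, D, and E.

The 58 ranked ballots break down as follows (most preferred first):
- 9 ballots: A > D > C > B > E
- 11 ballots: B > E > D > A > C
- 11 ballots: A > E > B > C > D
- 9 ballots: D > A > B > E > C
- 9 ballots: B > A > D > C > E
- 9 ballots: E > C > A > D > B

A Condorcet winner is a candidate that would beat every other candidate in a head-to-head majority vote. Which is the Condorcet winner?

A vs B: 38–20
A vs C: 49–9
A vs D: 38–20
A vs E: 38–20
A beats every other candidate.

A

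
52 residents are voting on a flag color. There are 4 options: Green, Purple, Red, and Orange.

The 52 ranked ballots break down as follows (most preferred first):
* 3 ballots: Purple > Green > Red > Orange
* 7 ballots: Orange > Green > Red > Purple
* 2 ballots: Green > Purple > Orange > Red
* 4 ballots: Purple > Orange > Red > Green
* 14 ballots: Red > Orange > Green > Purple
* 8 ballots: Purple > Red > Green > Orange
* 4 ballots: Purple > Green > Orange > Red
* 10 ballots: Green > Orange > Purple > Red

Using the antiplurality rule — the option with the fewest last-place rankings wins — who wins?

Last-place votes: Green 4, Purple 21, Red 16, Orange 11.

Green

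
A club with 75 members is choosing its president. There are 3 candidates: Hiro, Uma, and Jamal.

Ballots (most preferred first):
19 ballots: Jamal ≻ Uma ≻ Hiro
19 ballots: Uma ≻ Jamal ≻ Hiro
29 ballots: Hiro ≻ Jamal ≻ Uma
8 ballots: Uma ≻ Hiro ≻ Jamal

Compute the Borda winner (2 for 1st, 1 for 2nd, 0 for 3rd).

Hiro: 19×0 + 19×0 + 29×2 + 8×1 = 66
Uma: 19×1 + 19×2 + 29×0 + 8×2 = 73
Jamal: 19×2 + 19×1 + 29×1 + 8×0 = 86

Jamal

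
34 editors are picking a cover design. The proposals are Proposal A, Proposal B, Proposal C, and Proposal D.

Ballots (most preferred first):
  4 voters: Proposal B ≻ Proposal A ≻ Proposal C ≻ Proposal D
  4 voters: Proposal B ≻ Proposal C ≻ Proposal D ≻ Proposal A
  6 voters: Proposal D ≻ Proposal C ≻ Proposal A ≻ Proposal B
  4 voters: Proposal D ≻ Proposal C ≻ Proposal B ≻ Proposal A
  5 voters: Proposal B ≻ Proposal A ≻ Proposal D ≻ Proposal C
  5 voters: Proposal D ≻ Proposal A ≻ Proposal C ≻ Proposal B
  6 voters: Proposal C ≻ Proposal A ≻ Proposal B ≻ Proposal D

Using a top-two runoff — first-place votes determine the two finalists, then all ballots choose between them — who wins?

Round 1 first-place votes: Proposal A 0, Proposal B 13, Proposal C 6, Proposal D 15. Proposal D and Proposal B advance.
Runoff: Proposal D is ranked above Proposal B on 15 ballots, Proposal B above Proposal D on 19.

Proposal B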